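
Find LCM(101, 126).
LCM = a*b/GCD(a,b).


GCD(101, 126) = 1
LCM = 101*126/1 = 12726/1 = 12726

LCM = 12726


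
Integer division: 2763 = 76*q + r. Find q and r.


2763 = 76 * 36 + 27
Check: 2736 + 27 = 2763

q = 36, r = 27


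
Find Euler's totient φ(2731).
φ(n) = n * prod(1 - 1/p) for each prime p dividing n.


2731 = 2731
Prime factors: 2731
φ(2731) = 2731 × (1-1/2731)
= 2731 × 2730/2731 = 2730

φ(2731) = 2730


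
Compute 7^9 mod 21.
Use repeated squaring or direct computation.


7^1 mod 21 = 7
7^2 mod 21 = 7
7^3 mod 21 = 7
7^4 mod 21 = 7
7^5 mod 21 = 7
7^6 mod 21 = 7
7^7 mod 21 = 7
7^8 mod 21 = 7
7^9 mod 21 = 7


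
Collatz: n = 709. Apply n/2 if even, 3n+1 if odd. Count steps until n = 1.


709 → 2128 → 1064 → 532 → 266 → 133 → 400 → 200 → 100 → 50 → 25 → 76 → 38 → 19 → 58 → 29 → 88 → 44 → 22 → 11 → 34 → 17 → 52 → 26 → 13 → 40 → 20 → 10 → 5 → 16 → 8 → 4 → 2 → 1
Total steps = 33

33 steps


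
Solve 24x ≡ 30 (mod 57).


GCD(24, 57) = 3 divides 30
Divide: 8x ≡ 10 (mod 19)
x ≡ 6 (mod 19)


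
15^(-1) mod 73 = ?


Use the extended Euclidean algorithm on (73, 15); each row r = 73*s + 15*t:
r=73, s=1, t=0
r=15, s=0, t=1
q=4: r=13, s=1, t=-4   [73*(1) + 15*(-4) = 13]
q=1: r=2, s=-1, t=5   [73*(-1) + 15*(5) = 2]
q=6: r=1, s=7, t=-34   [73*(7) + 15*(-34) = 1]
q=2: r=0, s=-15, t=73   [73*(-15) + 15*(73) = 0]
GCD = 1 with t = -34, so 15*(-34) ≡ 1 (mod 73)
Inverse = -34 mod 73 = 39
Check: 15 * 39 = 585 ≡ 1 (mod 73)

15^(-1) ≡ 39 (mod 73)


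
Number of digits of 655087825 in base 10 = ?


655087825 has 9 digits in base 10
floor(log10(655087825)) + 1 = floor(8.8163) + 1 = 9

9 digits (base 10)


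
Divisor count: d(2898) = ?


2898 = 2^1 × 3^2 × 7^1 × 23^1
d(2898) = (1+1) × (2+1) × (1+1) × (1+1) = 24

24 divisors


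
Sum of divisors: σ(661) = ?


Divisors of 661: 1, 661
Sum = 1 + 661 = 662

σ(661) = 662


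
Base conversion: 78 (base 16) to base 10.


78 (base 16) = 120 (decimal)
120 (decimal) = 120 (base 10)


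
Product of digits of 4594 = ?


4 × 5 × 9 × 4 = 720


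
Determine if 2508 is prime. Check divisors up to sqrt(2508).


2508 / 2 = 1254 (exact division)
2508 is NOT prime.

No, 2508 is not prime


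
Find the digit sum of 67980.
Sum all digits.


6 + 7 + 9 + 8 + 0 = 30


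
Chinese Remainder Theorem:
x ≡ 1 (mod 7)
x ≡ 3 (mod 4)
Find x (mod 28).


M = 7*4 = 28
M1 = M/7 = 4, M2 = M/4 = 7
M1^(-1) mod 7 = 2, M2^(-1) mod 4 = 3
x = 1*4*2 + 3*7*3 = 71
71 mod 28 = 15
Check: 15 mod 7 = 1 ✓, 15 mod 4 = 3 ✓

x ≡ 15 (mod 28)


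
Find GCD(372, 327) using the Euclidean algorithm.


372 = 1 * 327 + 45
327 = 7 * 45 + 12
45 = 3 * 12 + 9
12 = 1 * 9 + 3
9 = 3 * 3 + 0
GCD = 3


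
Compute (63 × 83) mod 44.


63 × 83 = 5229
5229 mod 44 = 37


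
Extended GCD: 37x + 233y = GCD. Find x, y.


Tabular extended Euclidean (each row: r = 37*s + 233*t):
r=37, s=1, t=0
r=233, s=0, t=1
q=0: r=37, s=1, t=0   [37*(1) + 233*(0) = 37]
q=6: r=11, s=-6, t=1   [37*(-6) + 233*(1) = 11]
q=3: r=4, s=19, t=-3   [37*(19) + 233*(-3) = 4]
q=2: r=3, s=-44, t=7   [37*(-44) + 233*(7) = 3]
q=1: r=1, s=63, t=-10   [37*(63) + 233*(-10) = 1]
q=3: r=0, s=-233, t=37   [37*(-233) + 233*(37) = 0]
GCD = 1; from the row with r=1: x=63, y=-10
Check: 37*(63) + 233*(-10) = 2331 - 2330 = 1

GCD = 1, x = 63, y = -10


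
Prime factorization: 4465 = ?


4465 / 5 = 893
893 / 19 = 47
47 / 47 = 1
4465 = 5 × 19 × 47


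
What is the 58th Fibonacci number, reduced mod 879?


F(k) mod 879 for k=1..58:
1, 1, 2, 3, 5, 8, 13, 21, 34, 55, 89, 144, 233, 377, 610, 108, 718, 826, 665, 612, 398, 131, 529, 660, 310, 91, 401, 492, 14, 506, 520, 147, 667, 814, 602, 537, 260, 797, 178, 96, 274, 370, 644, 135, 779, 35, 814, 849, 784, 754, 659, 534, 314, 848, 283, 252, 535, 787
F(58) mod 879 = 787


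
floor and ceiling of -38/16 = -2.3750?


-38/16 = -2.3750
floor = -3
ceil = -2

floor = -3, ceil = -2


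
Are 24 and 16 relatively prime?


Euclidean algorithm:
24 = 1 * 16 + 8
16 = 2 * 8 + 0
GCD(24, 16) = 8

No, not coprime (GCD = 8)


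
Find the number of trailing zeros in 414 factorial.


floor(414/5) = 82
floor(414/25) = 16
floor(414/125) = 3
Total = 101

101 trailing zeros


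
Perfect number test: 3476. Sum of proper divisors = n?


Proper divisors of 3476: 1, 2, 4, 11, 22, 44, 79, 158, 316, 869, 1738
Sum = 1 + 2 + 4 + 11 + 22 + 44 + 79 + 158 + 316 + 869 + 1738 = 3244

No, 3476 is not perfect (3244 ≠ 3476)


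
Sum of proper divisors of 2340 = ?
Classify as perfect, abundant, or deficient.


Proper divisors: 1, 2, 3, 4, 5, 6, 9, 10, 12, 13, 15, 18, 20, 26, 30, 36, 39, 45, 52, 60, 65, 78, 90, 117, 130, 156, 180, 195, 234, 260, 390, 468, 585, 780, 1170
Sum = 1 + 2 + 3 + 4 + 5 + 6 + 9 + 10 + 12 + 13 + 15 + 18 + 20 + 26 + 30 + 36 + 39 + 45 + 52 + 60 + 65 + 78 + 90 + 117 + 130 + 156 + 180 + 195 + 234 + 260 + 390 + 468 + 585 + 780 + 1170 = 5304
5304 > 2340 → abundant

s(2340) = 5304 (abundant)


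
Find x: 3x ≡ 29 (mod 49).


GCD(3, 49) = 1, unique solution
a^(-1) mod 49 = 33
x = 33 * 29 mod 49 = 26

x ≡ 26 (mod 49)


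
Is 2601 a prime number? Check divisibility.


2601 / 3 = 867 (exact division)
2601 is NOT prime.

No, 2601 is not prime


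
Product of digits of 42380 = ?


4 × 2 × 3 × 8 × 0 = 0


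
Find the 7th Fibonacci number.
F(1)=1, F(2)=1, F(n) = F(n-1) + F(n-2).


Sequence: 1, 1, 2, 3, 5, 8, 13
F(7) = 13


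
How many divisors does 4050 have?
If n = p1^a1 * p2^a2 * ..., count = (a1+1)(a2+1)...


4050 = 2^1 × 3^4 × 5^2
d(4050) = (1+1) × (4+1) × (2+1) = 30

30 divisors


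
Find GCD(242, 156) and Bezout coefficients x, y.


Tabular extended Euclidean (each row: r = 242*s + 156*t):
r=242, s=1, t=0
r=156, s=0, t=1
q=1: r=86, s=1, t=-1   [242*(1) + 156*(-1) = 86]
q=1: r=70, s=-1, t=2   [242*(-1) + 156*(2) = 70]
q=1: r=16, s=2, t=-3   [242*(2) + 156*(-3) = 16]
q=4: r=6, s=-9, t=14   [242*(-9) + 156*(14) = 6]
q=2: r=4, s=20, t=-31   [242*(20) + 156*(-31) = 4]
q=1: r=2, s=-29, t=45   [242*(-29) + 156*(45) = 2]
q=2: r=0, s=78, t=-121   [242*(78) + 156*(-121) = 0]
GCD = 2; from the row with r=2: x=-29, y=45
Check: 242*(-29) + 156*(45) = -7018 + 7020 = 2

GCD = 2, x = -29, y = 45


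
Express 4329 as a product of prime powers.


4329 / 3 = 1443
1443 / 3 = 481
481 / 13 = 37
37 / 37 = 1
4329 = 3^2 × 13 × 37


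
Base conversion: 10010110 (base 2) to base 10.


10010110 (base 2) = 150 (decimal)
150 (decimal) = 150 (base 10)


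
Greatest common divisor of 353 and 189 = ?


353 = 1 * 189 + 164
189 = 1 * 164 + 25
164 = 6 * 25 + 14
25 = 1 * 14 + 11
14 = 1 * 11 + 3
11 = 3 * 3 + 2
3 = 1 * 2 + 1
2 = 2 * 1 + 0
GCD = 1


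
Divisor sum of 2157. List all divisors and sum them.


Divisors of 2157: 1, 3, 719, 2157
Sum = 1 + 3 + 719 + 2157 = 2880

σ(2157) = 2880


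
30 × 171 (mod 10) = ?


30 × 171 = 5130
5130 mod 10 = 0


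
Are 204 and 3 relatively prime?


Euclidean algorithm:
204 = 68 * 3 + 0
GCD(204, 3) = 3

No, not coprime (GCD = 3)


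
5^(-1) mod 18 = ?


Use the extended Euclidean algorithm on (18, 5); each row r = 18*s + 5*t:
r=18, s=1, t=0
r=5, s=0, t=1
q=3: r=3, s=1, t=-3   [18*(1) + 5*(-3) = 3]
q=1: r=2, s=-1, t=4   [18*(-1) + 5*(4) = 2]
q=1: r=1, s=2, t=-7   [18*(2) + 5*(-7) = 1]
q=2: r=0, s=-5, t=18   [18*(-5) + 5*(18) = 0]
GCD = 1 with t = -7, so 5*(-7) ≡ 1 (mod 18)
Inverse = -7 mod 18 = 11
Check: 5 * 11 = 55 ≡ 1 (mod 18)

5^(-1) ≡ 11 (mod 18)


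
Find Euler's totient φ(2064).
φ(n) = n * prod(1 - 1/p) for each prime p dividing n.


2064 = 2^4 × 3 × 43
Prime factors: 2, 3, 43
φ(2064) = 2064 × (1-1/2) × (1-1/3) × (1-1/43)
= 2064 × 1/2 × 2/3 × 42/43 = 672

φ(2064) = 672


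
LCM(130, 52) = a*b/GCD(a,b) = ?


GCD(130, 52) = 26
LCM = 130*52/26 = 6760/26 = 260

LCM = 260


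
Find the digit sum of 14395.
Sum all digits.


1 + 4 + 3 + 9 + 5 = 22


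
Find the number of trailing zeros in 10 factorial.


floor(10/5) = 2
Total = 2

2 trailing zeros


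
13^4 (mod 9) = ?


13^1 mod 9 = 4
13^2 mod 9 = 7
13^3 mod 9 = 1
13^4 mod 9 = 4


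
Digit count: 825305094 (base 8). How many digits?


825305094 in base 8 = 6114224006
Number of digits = 10

10 digits (base 8)


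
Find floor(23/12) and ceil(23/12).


23/12 = 1.9167
floor = 1
ceil = 2

floor = 1, ceil = 2


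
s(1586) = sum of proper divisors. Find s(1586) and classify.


Proper divisors: 1, 2, 13, 26, 61, 122, 793
Sum = 1 + 2 + 13 + 26 + 61 + 122 + 793 = 1018
1018 < 1586 → deficient

s(1586) = 1018 (deficient)


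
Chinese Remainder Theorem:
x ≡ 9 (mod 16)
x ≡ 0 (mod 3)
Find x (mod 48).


M = 16*3 = 48
M1 = M/16 = 3, M2 = M/3 = 16
M1^(-1) mod 16 = 11, M2^(-1) mod 3 = 1
x = 9*3*11 + 0*16*1 = 297
297 mod 48 = 9
Check: 9 mod 16 = 9 ✓, 9 mod 3 = 0 ✓

x ≡ 9 (mod 48)


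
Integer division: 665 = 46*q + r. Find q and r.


665 = 46 * 14 + 21
Check: 644 + 21 = 665

q = 14, r = 21


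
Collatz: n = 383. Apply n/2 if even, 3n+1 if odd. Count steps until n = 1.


383 → 1150 → 575 → 1726 → 863 → 2590 → 1295 → 3886 → 1943 → 5830 → 2915 → 8746 → 4373 → 13120 → 6560 → 3280 → 1640 → 820 → 410 → 205 → 616 → 308 → 154 → 77 → 232 → 116 → 58 → 29 → 88 → 44 → 22 → 11 → 34 → 17 → 52 → 26 → 13 → 40 → 20 → 10 → 5 → 16 → 8 → 4 → 2 → 1
Total steps = 45

45 steps


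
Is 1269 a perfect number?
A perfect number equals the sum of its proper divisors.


Proper divisors of 1269: 1, 3, 9, 27, 47, 141, 423
Sum = 1 + 3 + 9 + 27 + 47 + 141 + 423 = 651

No, 1269 is not perfect (651 ≠ 1269)


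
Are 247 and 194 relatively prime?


Euclidean algorithm:
247 = 1 * 194 + 53
194 = 3 * 53 + 35
53 = 1 * 35 + 18
35 = 1 * 18 + 17
18 = 1 * 17 + 1
17 = 17 * 1 + 0
GCD(247, 194) = 1

Yes, coprime (GCD = 1)


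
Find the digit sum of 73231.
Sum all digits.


7 + 3 + 2 + 3 + 1 = 16


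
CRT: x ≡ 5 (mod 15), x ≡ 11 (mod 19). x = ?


M = 15*19 = 285
M1 = M/15 = 19, M2 = M/19 = 15
M1^(-1) mod 15 = 4, M2^(-1) mod 19 = 14
x = 5*19*4 + 11*15*14 = 2690
2690 mod 285 = 125
Check: 125 mod 15 = 5 ✓, 125 mod 19 = 11 ✓

x ≡ 125 (mod 285)


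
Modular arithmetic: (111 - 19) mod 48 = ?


111 - 19 = 92
92 mod 48 = 44


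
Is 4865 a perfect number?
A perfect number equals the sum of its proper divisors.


Proper divisors of 4865: 1, 5, 7, 35, 139, 695, 973
Sum = 1 + 5 + 7 + 35 + 139 + 695 + 973 = 1855

No, 4865 is not perfect (1855 ≠ 4865)


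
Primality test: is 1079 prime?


1079 / 13 = 83 (exact division)
1079 is NOT prime.

No, 1079 is not prime


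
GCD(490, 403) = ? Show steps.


490 = 1 * 403 + 87
403 = 4 * 87 + 55
87 = 1 * 55 + 32
55 = 1 * 32 + 23
32 = 1 * 23 + 9
23 = 2 * 9 + 5
9 = 1 * 5 + 4
5 = 1 * 4 + 1
4 = 4 * 1 + 0
GCD = 1


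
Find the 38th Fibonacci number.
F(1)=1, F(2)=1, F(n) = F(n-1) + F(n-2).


Sequence: 1, 1, 2, 3, 5, 8, 13, 21, 34, 55, 89, 144, 233, 377, 610, 987, 1597, 2584, 4181, 6765, 10946, 17711, 28657, 46368, 75025, 121393, 196418, 317811, 514229, 832040, 1346269, 2178309, 3524578, 5702887, 9227465, 14930352, 24157817, 39088169
F(38) = 39088169


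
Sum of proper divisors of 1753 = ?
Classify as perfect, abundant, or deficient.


Proper divisors: 1
Sum = 1 = 1
1 < 1753 → deficient

s(1753) = 1 (deficient)


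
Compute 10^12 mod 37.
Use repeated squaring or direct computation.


10^1 mod 37 = 10
10^2 mod 37 = 26
10^3 mod 37 = 1
10^4 mod 37 = 10
10^5 mod 37 = 26
10^6 mod 37 = 1
10^7 mod 37 = 10
10^8 mod 37 = 26
10^9 mod 37 = 1
10^10 mod 37 = 10
10^11 mod 37 = 26
10^12 mod 37 = 1


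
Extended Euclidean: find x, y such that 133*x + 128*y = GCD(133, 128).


Tabular extended Euclidean (each row: r = 133*s + 128*t):
r=133, s=1, t=0
r=128, s=0, t=1
q=1: r=5, s=1, t=-1   [133*(1) + 128*(-1) = 5]
q=25: r=3, s=-25, t=26   [133*(-25) + 128*(26) = 3]
q=1: r=2, s=26, t=-27   [133*(26) + 128*(-27) = 2]
q=1: r=1, s=-51, t=53   [133*(-51) + 128*(53) = 1]
q=2: r=0, s=128, t=-133   [133*(128) + 128*(-133) = 0]
GCD = 1; from the row with r=1: x=-51, y=53
Check: 133*(-51) + 128*(53) = -6783 + 6784 = 1

GCD = 1, x = -51, y = 53


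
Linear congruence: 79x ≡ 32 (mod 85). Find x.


GCD(79, 85) = 1, unique solution
a^(-1) mod 85 = 14
x = 14 * 32 mod 85 = 23

x ≡ 23 (mod 85)


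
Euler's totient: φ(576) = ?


576 = 2^6 × 3^2
Prime factors: 2, 3
φ(576) = 576 × (1-1/2) × (1-1/3)
= 576 × 1/2 × 2/3 = 192

φ(576) = 192


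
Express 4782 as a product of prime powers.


4782 / 2 = 2391
2391 / 3 = 797
797 / 797 = 1
4782 = 2 × 3 × 797


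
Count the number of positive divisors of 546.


546 = 2^1 × 3^1 × 7^1 × 13^1
d(546) = (1+1) × (1+1) × (1+1) × (1+1) = 16

16 divisors


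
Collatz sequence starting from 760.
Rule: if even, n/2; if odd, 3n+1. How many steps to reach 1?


760 → 380 → 190 → 95 → 286 → 143 → 430 → 215 → 646 → 323 → 970 → 485 → 1456 → 728 → 364 → 182 → 91 → 274 → 137 → 412 → 206 → 103 → 310 → 155 → 466 → 233 → 700 → 350 → 175 → 526 → 263 → 790 → 395 → 1186 → 593 → 1780 → 890 → 445 → 1336 → 668 → 334 → 167 → 502 → 251 → 754 → 377 → 1132 → 566 → 283 → 850 → 425 → 1276 → 638 → 319 → 958 → 479 → 1438 → 719 → 2158 → 1079 → 3238 → 1619 → 4858 → 2429 → 7288 → 3644 → 1822 → 911 → 2734 → 1367 → 4102 → 2051 → 6154 → 3077 → 9232 → 4616 → 2308 → 1154 → 577 → 1732 → 866 → 433 → 1300 → 650 → 325 → 976 → 488 → 244 → 122 → 61 → 184 → 92 → 46 → 23 → 70 → 35 → 106 → 53 → 160 → 80 → 40 → 20 → 10 → 5 → 16 → 8 → 4 → 2 → 1
Total steps = 108

108 steps


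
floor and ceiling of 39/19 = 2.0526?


39/19 = 2.0526
floor = 2
ceil = 3

floor = 2, ceil = 3


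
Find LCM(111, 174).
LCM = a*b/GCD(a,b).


GCD(111, 174) = 3
LCM = 111*174/3 = 19314/3 = 6438

LCM = 6438


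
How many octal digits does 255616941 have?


255616941 in base 8 = 1717063655
Number of digits = 10

10 digits (base 8)


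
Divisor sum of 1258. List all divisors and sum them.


Divisors of 1258: 1, 2, 17, 34, 37, 74, 629, 1258
Sum = 1 + 2 + 17 + 34 + 37 + 74 + 629 + 1258 = 2052

σ(1258) = 2052


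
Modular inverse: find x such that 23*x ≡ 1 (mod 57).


Use the extended Euclidean algorithm on (57, 23); each row r = 57*s + 23*t:
r=57, s=1, t=0
r=23, s=0, t=1
q=2: r=11, s=1, t=-2   [57*(1) + 23*(-2) = 11]
q=2: r=1, s=-2, t=5   [57*(-2) + 23*(5) = 1]
q=11: r=0, s=23, t=-57   [57*(23) + 23*(-57) = 0]
GCD = 1 with t = 5, so 23*(5) ≡ 1 (mod 57)
Inverse = 5 mod 57 = 5
Check: 23 * 5 = 115 ≡ 1 (mod 57)

23^(-1) ≡ 5 (mod 57)


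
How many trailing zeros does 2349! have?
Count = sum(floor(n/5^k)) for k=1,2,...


floor(2349/5) = 469
floor(2349/25) = 93
floor(2349/125) = 18
floor(2349/625) = 3
Total = 583

583 trailing zeros


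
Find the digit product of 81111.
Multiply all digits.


8 × 1 × 1 × 1 × 1 = 8


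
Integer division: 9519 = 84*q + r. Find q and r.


9519 = 84 * 113 + 27
Check: 9492 + 27 = 9519

q = 113, r = 27


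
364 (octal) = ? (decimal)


364 (base 8) = 244 (decimal)
244 (decimal) = 244 (base 10)


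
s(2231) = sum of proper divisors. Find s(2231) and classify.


Proper divisors: 1, 23, 97
Sum = 1 + 23 + 97 = 121
121 < 2231 → deficient

s(2231) = 121 (deficient)


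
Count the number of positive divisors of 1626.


1626 = 2^1 × 3^1 × 271^1
d(1626) = (1+1) × (1+1) × (1+1) = 8

8 divisors


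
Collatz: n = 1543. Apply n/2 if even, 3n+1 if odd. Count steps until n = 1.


1543 → 4630 → 2315 → 6946 → 3473 → 10420 → 5210 → 2605 → 7816 → 3908 → 1954 → 977 → 2932 → 1466 → 733 → 2200 → 1100 → 550 → 275 → 826 → 413 → 1240 → 620 → 310 → 155 → 466 → 233 → 700 → 350 → 175 → 526 → 263 → 790 → 395 → 1186 → 593 → 1780 → 890 → 445 → 1336 → 668 → 334 → 167 → 502 → 251 → 754 → 377 → 1132 → 566 → 283 → 850 → 425 → 1276 → 638 → 319 → 958 → 479 → 1438 → 719 → 2158 → 1079 → 3238 → 1619 → 4858 → 2429 → 7288 → 3644 → 1822 → 911 → 2734 → 1367 → 4102 → 2051 → 6154 → 3077 → 9232 → 4616 → 2308 → 1154 → 577 → 1732 → 866 → 433 → 1300 → 650 → 325 → 976 → 488 → 244 → 122 → 61 → 184 → 92 → 46 → 23 → 70 → 35 → 106 → 53 → 160 → 80 → 40 → 20 → 10 → 5 → 16 → 8 → 4 → 2 → 1
Total steps = 109

109 steps


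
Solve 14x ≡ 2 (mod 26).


GCD(14, 26) = 2 divides 2
Divide: 7x ≡ 1 (mod 13)
x ≡ 2 (mod 13)


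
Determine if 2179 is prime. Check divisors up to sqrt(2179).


Check divisors up to sqrt(2179) = 46.6798
No divisors found.
2179 is prime.

Yes, 2179 is prime


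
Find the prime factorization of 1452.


1452 / 2 = 726
726 / 2 = 363
363 / 3 = 121
121 / 11 = 11
11 / 11 = 1
1452 = 2^2 × 3 × 11^2


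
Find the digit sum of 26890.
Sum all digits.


2 + 6 + 8 + 9 + 0 = 25


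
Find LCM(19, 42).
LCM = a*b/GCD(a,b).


GCD(19, 42) = 1
LCM = 19*42/1 = 798/1 = 798

LCM = 798


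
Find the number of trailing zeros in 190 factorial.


floor(190/5) = 38
floor(190/25) = 7
floor(190/125) = 1
Total = 46

46 trailing zeros


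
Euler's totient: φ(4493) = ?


4493 = 4493
Prime factors: 4493
φ(4493) = 4493 × (1-1/4493)
= 4493 × 4492/4493 = 4492

φ(4493) = 4492


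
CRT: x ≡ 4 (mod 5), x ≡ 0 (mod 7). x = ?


M = 5*7 = 35
M1 = M/5 = 7, M2 = M/7 = 5
M1^(-1) mod 5 = 3, M2^(-1) mod 7 = 3
x = 4*7*3 + 0*5*3 = 84
84 mod 35 = 14
Check: 14 mod 5 = 4 ✓, 14 mod 7 = 0 ✓

x ≡ 14 (mod 35)


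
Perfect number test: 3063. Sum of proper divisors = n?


Proper divisors of 3063: 1, 3, 1021
Sum = 1 + 3 + 1021 = 1025

No, 3063 is not perfect (1025 ≠ 3063)


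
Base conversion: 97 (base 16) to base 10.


97 (base 16) = 151 (decimal)
151 (decimal) = 151 (base 10)


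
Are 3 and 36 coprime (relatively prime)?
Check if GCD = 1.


Euclidean algorithm:
36 = 12 * 3 + 0
GCD(3, 36) = 3

No, not coprime (GCD = 3)


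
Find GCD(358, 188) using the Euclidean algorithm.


358 = 1 * 188 + 170
188 = 1 * 170 + 18
170 = 9 * 18 + 8
18 = 2 * 8 + 2
8 = 4 * 2 + 0
GCD = 2


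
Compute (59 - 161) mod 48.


59 - 161 = -102
-102 mod 48 = 42


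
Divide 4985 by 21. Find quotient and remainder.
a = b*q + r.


4985 = 21 * 237 + 8
Check: 4977 + 8 = 4985

q = 237, r = 8


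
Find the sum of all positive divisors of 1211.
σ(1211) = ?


Divisors of 1211: 1, 7, 173, 1211
Sum = 1 + 7 + 173 + 1211 = 1392

σ(1211) = 1392


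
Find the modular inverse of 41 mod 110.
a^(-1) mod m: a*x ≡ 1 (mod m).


Use the extended Euclidean algorithm on (110, 41); each row r = 110*s + 41*t:
r=110, s=1, t=0
r=41, s=0, t=1
q=2: r=28, s=1, t=-2   [110*(1) + 41*(-2) = 28]
q=1: r=13, s=-1, t=3   [110*(-1) + 41*(3) = 13]
q=2: r=2, s=3, t=-8   [110*(3) + 41*(-8) = 2]
q=6: r=1, s=-19, t=51   [110*(-19) + 41*(51) = 1]
q=2: r=0, s=41, t=-110   [110*(41) + 41*(-110) = 0]
GCD = 1 with t = 51, so 41*(51) ≡ 1 (mod 110)
Inverse = 51 mod 110 = 51
Check: 41 * 51 = 2091 ≡ 1 (mod 110)

41^(-1) ≡ 51 (mod 110)


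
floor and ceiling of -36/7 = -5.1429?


-36/7 = -5.1429
floor = -6
ceil = -5

floor = -6, ceil = -5


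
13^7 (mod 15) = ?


13^1 mod 15 = 13
13^2 mod 15 = 4
13^3 mod 15 = 7
13^4 mod 15 = 1
13^5 mod 15 = 13
13^6 mod 15 = 4
13^7 mod 15 = 7


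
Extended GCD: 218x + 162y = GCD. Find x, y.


Tabular extended Euclidean (each row: r = 218*s + 162*t):
r=218, s=1, t=0
r=162, s=0, t=1
q=1: r=56, s=1, t=-1   [218*(1) + 162*(-1) = 56]
q=2: r=50, s=-2, t=3   [218*(-2) + 162*(3) = 50]
q=1: r=6, s=3, t=-4   [218*(3) + 162*(-4) = 6]
q=8: r=2, s=-26, t=35   [218*(-26) + 162*(35) = 2]
q=3: r=0, s=81, t=-109   [218*(81) + 162*(-109) = 0]
GCD = 2; from the row with r=2: x=-26, y=35
Check: 218*(-26) + 162*(35) = -5668 + 5670 = 2

GCD = 2, x = -26, y = 35


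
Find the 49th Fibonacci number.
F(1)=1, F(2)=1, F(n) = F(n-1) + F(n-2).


Sequence: 1, 1, 2, 3, 5, 8, 13, 21, 34, 55, 89, 144, 233, 377, 610, 987, 1597, 2584, 4181, 6765, 10946, 17711, 28657, 46368, 75025, 121393, 196418, 317811, 514229, 832040, 1346269, 2178309, 3524578, 5702887, 9227465, 14930352, 24157817, 39088169, 63245986, 102334155, 165580141, 267914296, 433494437, 701408733, 1134903170, 1836311903, 2971215073, 4807526976, 7778742049
F(49) = 7778742049


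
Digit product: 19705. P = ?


1 × 9 × 7 × 0 × 5 = 0


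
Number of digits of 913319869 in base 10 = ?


913319869 has 9 digits in base 10
floor(log10(913319869)) + 1 = floor(8.9606) + 1 = 9

9 digits (base 10)


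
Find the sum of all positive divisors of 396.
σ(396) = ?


Divisors of 396: 1, 2, 3, 4, 6, 9, 11, 12, 18, 22, 33, 36, 44, 66, 99, 132, 198, 396
Sum = 1 + 2 + 3 + 4 + 6 + 9 + 11 + 12 + 18 + 22 + 33 + 36 + 44 + 66 + 99 + 132 + 198 + 396 = 1092

σ(396) = 1092


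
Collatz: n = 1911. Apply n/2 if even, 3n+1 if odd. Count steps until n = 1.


1911 → 5734 → 2867 → 8602 → 4301 → 12904 → 6452 → 3226 → 1613 → 4840 → 2420 → 1210 → 605 → 1816 → 908 → 454 → 227 → 682 → 341 → 1024 → 512 → 256 → 128 → 64 → 32 → 16 → 8 → 4 → 2 → 1
Total steps = 29

29 steps


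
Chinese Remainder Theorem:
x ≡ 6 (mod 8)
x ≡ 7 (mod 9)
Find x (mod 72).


M = 8*9 = 72
M1 = M/8 = 9, M2 = M/9 = 8
M1^(-1) mod 8 = 1, M2^(-1) mod 9 = 8
x = 6*9*1 + 7*8*8 = 502
502 mod 72 = 70
Check: 70 mod 8 = 6 ✓, 70 mod 9 = 7 ✓

x ≡ 70 (mod 72)


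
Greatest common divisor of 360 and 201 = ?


360 = 1 * 201 + 159
201 = 1 * 159 + 42
159 = 3 * 42 + 33
42 = 1 * 33 + 9
33 = 3 * 9 + 6
9 = 1 * 6 + 3
6 = 2 * 3 + 0
GCD = 3


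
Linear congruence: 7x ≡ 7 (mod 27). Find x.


GCD(7, 27) = 1, unique solution
a^(-1) mod 27 = 4
x = 4 * 7 mod 27 = 1

x ≡ 1 (mod 27)


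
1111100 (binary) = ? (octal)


1111100 (base 2) = 124 (decimal)
124 (decimal) = 174 (base 8)


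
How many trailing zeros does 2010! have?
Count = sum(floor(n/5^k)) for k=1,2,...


floor(2010/5) = 402
floor(2010/25) = 80
floor(2010/125) = 16
floor(2010/625) = 3
Total = 501

501 trailing zeros


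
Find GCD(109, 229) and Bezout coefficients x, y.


Tabular extended Euclidean (each row: r = 109*s + 229*t):
r=109, s=1, t=0
r=229, s=0, t=1
q=0: r=109, s=1, t=0   [109*(1) + 229*(0) = 109]
q=2: r=11, s=-2, t=1   [109*(-2) + 229*(1) = 11]
q=9: r=10, s=19, t=-9   [109*(19) + 229*(-9) = 10]
q=1: r=1, s=-21, t=10   [109*(-21) + 229*(10) = 1]
q=10: r=0, s=229, t=-109   [109*(229) + 229*(-109) = 0]
GCD = 1; from the row with r=1: x=-21, y=10
Check: 109*(-21) + 229*(10) = -2289 + 2290 = 1

GCD = 1, x = -21, y = 10


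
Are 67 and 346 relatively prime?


Euclidean algorithm:
346 = 5 * 67 + 11
67 = 6 * 11 + 1
11 = 11 * 1 + 0
GCD(67, 346) = 1

Yes, coprime (GCD = 1)


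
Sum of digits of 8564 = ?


8 + 5 + 6 + 4 = 23


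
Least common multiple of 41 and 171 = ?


GCD(41, 171) = 1
LCM = 41*171/1 = 7011/1 = 7011

LCM = 7011


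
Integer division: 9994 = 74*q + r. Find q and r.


9994 = 74 * 135 + 4
Check: 9990 + 4 = 9994

q = 135, r = 4


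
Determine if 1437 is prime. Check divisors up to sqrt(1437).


1437 / 3 = 479 (exact division)
1437 is NOT prime.

No, 1437 is not prime


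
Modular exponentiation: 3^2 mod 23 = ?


3^1 mod 23 = 3
3^2 mod 23 = 9


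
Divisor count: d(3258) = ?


3258 = 2^1 × 3^2 × 181^1
d(3258) = (1+1) × (2+1) × (1+1) = 12

12 divisors


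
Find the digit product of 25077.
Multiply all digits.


2 × 5 × 0 × 7 × 7 = 0


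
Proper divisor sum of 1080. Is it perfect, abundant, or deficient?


Proper divisors: 1, 2, 3, 4, 5, 6, 8, 9, 10, 12, 15, 18, 20, 24, 27, 30, 36, 40, 45, 54, 60, 72, 90, 108, 120, 135, 180, 216, 270, 360, 540
Sum = 1 + 2 + 3 + 4 + 5 + 6 + 8 + 9 + 10 + 12 + 15 + 18 + 20 + 24 + 27 + 30 + 36 + 40 + 45 + 54 + 60 + 72 + 90 + 108 + 120 + 135 + 180 + 216 + 270 + 360 + 540 = 2520
2520 > 1080 → abundant

s(1080) = 2520 (abundant)


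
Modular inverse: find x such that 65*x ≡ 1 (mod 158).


Use the extended Euclidean algorithm on (158, 65); each row r = 158*s + 65*t:
r=158, s=1, t=0
r=65, s=0, t=1
q=2: r=28, s=1, t=-2   [158*(1) + 65*(-2) = 28]
q=2: r=9, s=-2, t=5   [158*(-2) + 65*(5) = 9]
q=3: r=1, s=7, t=-17   [158*(7) + 65*(-17) = 1]
q=9: r=0, s=-65, t=158   [158*(-65) + 65*(158) = 0]
GCD = 1 with t = -17, so 65*(-17) ≡ 1 (mod 158)
Inverse = -17 mod 158 = 141
Check: 65 * 141 = 9165 ≡ 1 (mod 158)

65^(-1) ≡ 141 (mod 158)


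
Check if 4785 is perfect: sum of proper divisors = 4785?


Proper divisors of 4785: 1, 3, 5, 11, 15, 29, 33, 55, 87, 145, 165, 319, 435, 957, 1595
Sum = 1 + 3 + 5 + 11 + 15 + 29 + 33 + 55 + 87 + 145 + 165 + 319 + 435 + 957 + 1595 = 3855

No, 4785 is not perfect (3855 ≠ 4785)


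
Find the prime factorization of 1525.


1525 / 5 = 305
305 / 5 = 61
61 / 61 = 1
1525 = 5^2 × 61


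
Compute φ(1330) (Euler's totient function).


1330 = 2 × 5 × 7 × 19
Prime factors: 2, 5, 7, 19
φ(1330) = 1330 × (1-1/2) × (1-1/5) × (1-1/7) × (1-1/19)
= 1330 × 1/2 × 4/5 × 6/7 × 18/19 = 432

φ(1330) = 432


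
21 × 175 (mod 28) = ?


21 × 175 = 3675
3675 mod 28 = 7


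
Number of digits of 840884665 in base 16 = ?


840884665 in base 16 = 321EE1B9
Number of digits = 8

8 digits (base 16)


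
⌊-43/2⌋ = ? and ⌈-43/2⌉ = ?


-43/2 = -21.5000
floor = -22
ceil = -21

floor = -22, ceil = -21


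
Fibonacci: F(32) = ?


Sequence: 1, 1, 2, 3, 5, 8, 13, 21, 34, 55, 89, 144, 233, 377, 610, 987, 1597, 2584, 4181, 6765, 10946, 17711, 28657, 46368, 75025, 121393, 196418, 317811, 514229, 832040, 1346269, 2178309
F(32) = 2178309


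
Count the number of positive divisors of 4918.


4918 = 2^1 × 2459^1
d(4918) = (1+1) × (1+1) = 4

4 divisors


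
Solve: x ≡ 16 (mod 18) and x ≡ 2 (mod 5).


M = 18*5 = 90
M1 = M/18 = 5, M2 = M/5 = 18
M1^(-1) mod 18 = 11, M2^(-1) mod 5 = 2
x = 16*5*11 + 2*18*2 = 952
952 mod 90 = 52
Check: 52 mod 18 = 16 ✓, 52 mod 5 = 2 ✓

x ≡ 52 (mod 90)


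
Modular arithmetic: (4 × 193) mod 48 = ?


4 × 193 = 772
772 mod 48 = 4


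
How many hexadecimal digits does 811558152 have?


811558152 in base 16 = 305F6508
Number of digits = 8

8 digits (base 16)


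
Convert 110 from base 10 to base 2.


110 (base 10) = 110 (decimal)
110 (decimal) = 1101110 (base 2)


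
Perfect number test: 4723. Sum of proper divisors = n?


Proper divisors of 4723: 1
Sum = 1 = 1

No, 4723 is not perfect (1 ≠ 4723)


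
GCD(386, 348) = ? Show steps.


386 = 1 * 348 + 38
348 = 9 * 38 + 6
38 = 6 * 6 + 2
6 = 3 * 2 + 0
GCD = 2


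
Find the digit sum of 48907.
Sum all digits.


4 + 8 + 9 + 0 + 7 = 28


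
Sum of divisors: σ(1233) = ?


Divisors of 1233: 1, 3, 9, 137, 411, 1233
Sum = 1 + 3 + 9 + 137 + 411 + 1233 = 1794

σ(1233) = 1794


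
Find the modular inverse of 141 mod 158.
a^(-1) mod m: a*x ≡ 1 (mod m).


Use the extended Euclidean algorithm on (158, 141); each row r = 158*s + 141*t:
r=158, s=1, t=0
r=141, s=0, t=1
q=1: r=17, s=1, t=-1   [158*(1) + 141*(-1) = 17]
q=8: r=5, s=-8, t=9   [158*(-8) + 141*(9) = 5]
q=3: r=2, s=25, t=-28   [158*(25) + 141*(-28) = 2]
q=2: r=1, s=-58, t=65   [158*(-58) + 141*(65) = 1]
q=2: r=0, s=141, t=-158   [158*(141) + 141*(-158) = 0]
GCD = 1 with t = 65, so 141*(65) ≡ 1 (mod 158)
Inverse = 65 mod 158 = 65
Check: 141 * 65 = 9165 ≡ 1 (mod 158)

141^(-1) ≡ 65 (mod 158)


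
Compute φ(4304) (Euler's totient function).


4304 = 2^4 × 269
Prime factors: 2, 269
φ(4304) = 4304 × (1-1/2) × (1-1/269)
= 4304 × 1/2 × 268/269 = 2144

φ(4304) = 2144


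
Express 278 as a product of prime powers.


278 / 2 = 139
139 / 139 = 1
278 = 2 × 139


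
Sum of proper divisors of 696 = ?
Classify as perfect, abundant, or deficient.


Proper divisors: 1, 2, 3, 4, 6, 8, 12, 24, 29, 58, 87, 116, 174, 232, 348
Sum = 1 + 2 + 3 + 4 + 6 + 8 + 12 + 24 + 29 + 58 + 87 + 116 + 174 + 232 + 348 = 1104
1104 > 696 → abundant

s(696) = 1104 (abundant)


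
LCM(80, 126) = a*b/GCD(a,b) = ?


GCD(80, 126) = 2
LCM = 80*126/2 = 10080/2 = 5040

LCM = 5040


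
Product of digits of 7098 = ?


7 × 0 × 9 × 8 = 0


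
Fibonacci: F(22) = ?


Sequence: 1, 1, 2, 3, 5, 8, 13, 21, 34, 55, 89, 144, 233, 377, 610, 987, 1597, 2584, 4181, 6765, 10946, 17711
F(22) = 17711


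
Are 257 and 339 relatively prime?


Euclidean algorithm:
339 = 1 * 257 + 82
257 = 3 * 82 + 11
82 = 7 * 11 + 5
11 = 2 * 5 + 1
5 = 5 * 1 + 0
GCD(257, 339) = 1

Yes, coprime (GCD = 1)


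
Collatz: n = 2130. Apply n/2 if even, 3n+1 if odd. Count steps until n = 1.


2130 → 1065 → 3196 → 1598 → 799 → 2398 → 1199 → 3598 → 1799 → 5398 → 2699 → 8098 → 4049 → 12148 → 6074 → 3037 → 9112 → 4556 → 2278 → 1139 → 3418 → 1709 → 5128 → 2564 → 1282 → 641 → 1924 → 962 → 481 → 1444 → 722 → 361 → 1084 → 542 → 271 → 814 → 407 → 1222 → 611 → 1834 → 917 → 2752 → 1376 → 688 → 344 → 172 → 86 → 43 → 130 → 65 → 196 → 98 → 49 → 148 → 74 → 37 → 112 → 56 → 28 → 14 → 7 → 22 → 11 → 34 → 17 → 52 → 26 → 13 → 40 → 20 → 10 → 5 → 16 → 8 → 4 → 2 → 1
Total steps = 76

76 steps


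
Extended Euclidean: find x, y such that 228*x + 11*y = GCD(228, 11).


Tabular extended Euclidean (each row: r = 228*s + 11*t):
r=228, s=1, t=0
r=11, s=0, t=1
q=20: r=8, s=1, t=-20   [228*(1) + 11*(-20) = 8]
q=1: r=3, s=-1, t=21   [228*(-1) + 11*(21) = 3]
q=2: r=2, s=3, t=-62   [228*(3) + 11*(-62) = 2]
q=1: r=1, s=-4, t=83   [228*(-4) + 11*(83) = 1]
q=2: r=0, s=11, t=-228   [228*(11) + 11*(-228) = 0]
GCD = 1; from the row with r=1: x=-4, y=83
Check: 228*(-4) + 11*(83) = -912 + 913 = 1

GCD = 1, x = -4, y = 83


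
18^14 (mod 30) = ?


18^1 mod 30 = 18
18^2 mod 30 = 24
18^3 mod 30 = 12
18^4 mod 30 = 6
18^5 mod 30 = 18
18^6 mod 30 = 24
18^7 mod 30 = 12
18^8 mod 30 = 6
18^9 mod 30 = 18
18^10 mod 30 = 24
18^11 mod 30 = 12
18^12 mod 30 = 6
18^13 mod 30 = 18
18^14 mod 30 = 24


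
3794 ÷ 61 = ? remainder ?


3794 = 61 * 62 + 12
Check: 3782 + 12 = 3794

q = 62, r = 12


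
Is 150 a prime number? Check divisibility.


150 / 2 = 75 (exact division)
150 is NOT prime.

No, 150 is not prime


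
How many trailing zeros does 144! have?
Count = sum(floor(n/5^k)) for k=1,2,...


floor(144/5) = 28
floor(144/25) = 5
floor(144/125) = 1
Total = 34

34 trailing zeros


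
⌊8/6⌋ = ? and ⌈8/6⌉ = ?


8/6 = 1.3333
floor = 1
ceil = 2

floor = 1, ceil = 2


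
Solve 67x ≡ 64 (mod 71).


GCD(67, 71) = 1, unique solution
a^(-1) mod 71 = 53
x = 53 * 64 mod 71 = 55

x ≡ 55 (mod 71)


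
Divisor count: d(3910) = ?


3910 = 2^1 × 5^1 × 17^1 × 23^1
d(3910) = (1+1) × (1+1) × (1+1) × (1+1) = 16

16 divisors


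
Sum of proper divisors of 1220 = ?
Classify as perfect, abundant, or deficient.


Proper divisors: 1, 2, 4, 5, 10, 20, 61, 122, 244, 305, 610
Sum = 1 + 2 + 4 + 5 + 10 + 20 + 61 + 122 + 244 + 305 + 610 = 1384
1384 > 1220 → abundant

s(1220) = 1384 (abundant)


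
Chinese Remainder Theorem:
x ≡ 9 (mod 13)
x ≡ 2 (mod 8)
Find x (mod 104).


M = 13*8 = 104
M1 = M/13 = 8, M2 = M/8 = 13
M1^(-1) mod 13 = 5, M2^(-1) mod 8 = 5
x = 9*8*5 + 2*13*5 = 490
490 mod 104 = 74
Check: 74 mod 13 = 9 ✓, 74 mod 8 = 2 ✓

x ≡ 74 (mod 104)


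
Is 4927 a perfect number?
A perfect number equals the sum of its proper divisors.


Proper divisors of 4927: 1, 13, 379
Sum = 1 + 13 + 379 = 393

No, 4927 is not perfect (393 ≠ 4927)


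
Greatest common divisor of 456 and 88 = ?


456 = 5 * 88 + 16
88 = 5 * 16 + 8
16 = 2 * 8 + 0
GCD = 8


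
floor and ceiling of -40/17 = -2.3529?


-40/17 = -2.3529
floor = -3
ceil = -2

floor = -3, ceil = -2


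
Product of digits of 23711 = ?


2 × 3 × 7 × 1 × 1 = 42


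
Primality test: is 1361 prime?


Check divisors up to sqrt(1361) = 36.8917
No divisors found.
1361 is prime.

Yes, 1361 is prime


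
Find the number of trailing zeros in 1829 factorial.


floor(1829/5) = 365
floor(1829/25) = 73
floor(1829/125) = 14
floor(1829/625) = 2
Total = 454

454 trailing zeros


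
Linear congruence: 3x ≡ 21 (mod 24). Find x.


GCD(3, 24) = 3 divides 21
Divide: 1x ≡ 7 (mod 8)
x ≡ 7 (mod 8)


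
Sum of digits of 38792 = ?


3 + 8 + 7 + 9 + 2 = 29


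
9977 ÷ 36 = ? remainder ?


9977 = 36 * 277 + 5
Check: 9972 + 5 = 9977

q = 277, r = 5


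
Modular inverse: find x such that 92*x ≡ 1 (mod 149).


Use the extended Euclidean algorithm on (149, 92); each row r = 149*s + 92*t:
r=149, s=1, t=0
r=92, s=0, t=1
q=1: r=57, s=1, t=-1   [149*(1) + 92*(-1) = 57]
q=1: r=35, s=-1, t=2   [149*(-1) + 92*(2) = 35]
q=1: r=22, s=2, t=-3   [149*(2) + 92*(-3) = 22]
q=1: r=13, s=-3, t=5   [149*(-3) + 92*(5) = 13]
q=1: r=9, s=5, t=-8   [149*(5) + 92*(-8) = 9]
q=1: r=4, s=-8, t=13   [149*(-8) + 92*(13) = 4]
q=2: r=1, s=21, t=-34   [149*(21) + 92*(-34) = 1]
q=4: r=0, s=-92, t=149   [149*(-92) + 92*(149) = 0]
GCD = 1 with t = -34, so 92*(-34) ≡ 1 (mod 149)
Inverse = -34 mod 149 = 115
Check: 92 * 115 = 10580 ≡ 1 (mod 149)

92^(-1) ≡ 115 (mod 149)


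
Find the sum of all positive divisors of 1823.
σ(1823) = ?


Divisors of 1823: 1, 1823
Sum = 1 + 1823 = 1824

σ(1823) = 1824


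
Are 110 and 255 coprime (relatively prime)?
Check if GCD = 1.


Euclidean algorithm:
255 = 2 * 110 + 35
110 = 3 * 35 + 5
35 = 7 * 5 + 0
GCD(110, 255) = 5

No, not coprime (GCD = 5)


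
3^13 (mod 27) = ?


3^1 mod 27 = 3
3^2 mod 27 = 9
3^3 mod 27 = 0
3^4 mod 27 = 0
3^5 mod 27 = 0
3^6 mod 27 = 0
3^7 mod 27 = 0
3^8 mod 27 = 0
3^9 mod 27 = 0
3^10 mod 27 = 0
3^11 mod 27 = 0
3^12 mod 27 = 0
3^13 mod 27 = 0


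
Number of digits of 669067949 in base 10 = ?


669067949 has 9 digits in base 10
floor(log10(669067949)) + 1 = floor(8.8255) + 1 = 9

9 digits (base 10)


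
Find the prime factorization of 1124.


1124 / 2 = 562
562 / 2 = 281
281 / 281 = 1
1124 = 2^2 × 281


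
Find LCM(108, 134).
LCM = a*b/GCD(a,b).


GCD(108, 134) = 2
LCM = 108*134/2 = 14472/2 = 7236

LCM = 7236


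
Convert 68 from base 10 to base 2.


68 (base 10) = 68 (decimal)
68 (decimal) = 1000100 (base 2)


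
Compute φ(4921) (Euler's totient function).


4921 = 7 × 19 × 37
Prime factors: 7, 19, 37
φ(4921) = 4921 × (1-1/7) × (1-1/19) × (1-1/37)
= 4921 × 6/7 × 18/19 × 36/37 = 3888

φ(4921) = 3888


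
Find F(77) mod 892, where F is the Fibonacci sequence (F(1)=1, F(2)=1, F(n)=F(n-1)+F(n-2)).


F(k) mod 892 for k=1..77:
1, 1, 2, 3, 5, 8, 13, 21, 34, 55, 89, 144, 233, 377, 610, 95, 705, 800, 613, 521, 242, 763, 113, 876, 97, 81, 178, 259, 437, 696, 241, 45, 286, 331, 617, 56, 673, 729, 510, 347, 857, 312, 277, 589, 866, 563, 537, 208, 745, 61, 806, 867, 781, 756, 645, 509, 262, 771, 141, 20, 161, 181, 342, 523, 865, 496, 469, 73, 542, 615, 265, 880, 253, 241, 494, 735, 337
F(77) mod 892 = 337


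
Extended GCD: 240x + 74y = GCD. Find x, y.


Tabular extended Euclidean (each row: r = 240*s + 74*t):
r=240, s=1, t=0
r=74, s=0, t=1
q=3: r=18, s=1, t=-3   [240*(1) + 74*(-3) = 18]
q=4: r=2, s=-4, t=13   [240*(-4) + 74*(13) = 2]
q=9: r=0, s=37, t=-120   [240*(37) + 74*(-120) = 0]
GCD = 2; from the row with r=2: x=-4, y=13
Check: 240*(-4) + 74*(13) = -960 + 962 = 2

GCD = 2, x = -4, y = 13


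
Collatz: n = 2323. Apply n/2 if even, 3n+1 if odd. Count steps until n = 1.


2323 → 6970 → 3485 → 10456 → 5228 → 2614 → 1307 → 3922 → 1961 → 5884 → 2942 → 1471 → 4414 → 2207 → 6622 → 3311 → 9934 → 4967 → 14902 → 7451 → 22354 → 11177 → 33532 → 16766 → 8383 → 25150 → 12575 → 37726 → 18863 → 56590 → 28295 → 84886 → 42443 → 127330 → 63665 → 190996 → 95498 → 47749 → 143248 → 71624 → 35812 → 17906 → 8953 → 26860 → 13430 → 6715 → 20146 → 10073 → 30220 → 15110 → 7555 → 22666 → 11333 → 34000 → 17000 → 8500 → 4250 → 2125 → 6376 → 3188 → 1594 → 797 → 2392 → 1196 → 598 → 299 → 898 → 449 → 1348 → 674 → 337 → 1012 → 506 → 253 → 760 → 380 → 190 → 95 → 286 → 143 → 430 → 215 → 646 → 323 → 970 → 485 → 1456 → 728 → 364 → 182 → 91 → 274 → 137 → 412 → 206 → 103 → 310 → 155 → 466 → 233 → 700 → 350 → 175 → 526 → 263 → 790 → 395 → 1186 → 593 → 1780 → 890 → 445 → 1336 → 668 → 334 → 167 → 502 → 251 → 754 → 377 → 1132 → 566 → 283 → 850 → 425 → 1276 → 638 → 319 → 958 → 479 → 1438 → 719 → 2158 → 1079 → 3238 → 1619 → 4858 → 2429 → 7288 → 3644 → 1822 → 911 → 2734 → 1367 → 4102 → 2051 → 6154 → 3077 → 9232 → 4616 → 2308 → 1154 → 577 → 1732 → 866 → 433 → 1300 → 650 → 325 → 976 → 488 → 244 → 122 → 61 → 184 → 92 → 46 → 23 → 70 → 35 → 106 → 53 → 160 → 80 → 40 → 20 → 10 → 5 → 16 → 8 → 4 → 2 → 1
Total steps = 182

182 steps


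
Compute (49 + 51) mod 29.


49 + 51 = 100
100 mod 29 = 13


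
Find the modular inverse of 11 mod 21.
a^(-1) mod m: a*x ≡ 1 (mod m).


Use the extended Euclidean algorithm on (21, 11); each row r = 21*s + 11*t:
r=21, s=1, t=0
r=11, s=0, t=1
q=1: r=10, s=1, t=-1   [21*(1) + 11*(-1) = 10]
q=1: r=1, s=-1, t=2   [21*(-1) + 11*(2) = 1]
q=10: r=0, s=11, t=-21   [21*(11) + 11*(-21) = 0]
GCD = 1 with t = 2, so 11*(2) ≡ 1 (mod 21)
Inverse = 2 mod 21 = 2
Check: 11 * 2 = 22 ≡ 1 (mod 21)

11^(-1) ≡ 2 (mod 21)


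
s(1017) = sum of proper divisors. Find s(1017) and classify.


Proper divisors: 1, 3, 9, 113, 339
Sum = 1 + 3 + 9 + 113 + 339 = 465
465 < 1017 → deficient

s(1017) = 465 (deficient)


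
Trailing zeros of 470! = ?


floor(470/5) = 94
floor(470/25) = 18
floor(470/125) = 3
Total = 115

115 trailing zeros


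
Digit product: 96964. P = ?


9 × 6 × 9 × 6 × 4 = 11664


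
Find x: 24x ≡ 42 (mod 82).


GCD(24, 82) = 2 divides 42
Divide: 12x ≡ 21 (mod 41)
x ≡ 12 (mod 41)


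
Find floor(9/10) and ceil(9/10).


9/10 = 0.9000
floor = 0
ceil = 1

floor = 0, ceil = 1


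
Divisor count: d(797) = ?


797 = 797^1
d(797) = (1+1) = 2

2 divisors


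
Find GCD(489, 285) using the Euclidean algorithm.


489 = 1 * 285 + 204
285 = 1 * 204 + 81
204 = 2 * 81 + 42
81 = 1 * 42 + 39
42 = 1 * 39 + 3
39 = 13 * 3 + 0
GCD = 3


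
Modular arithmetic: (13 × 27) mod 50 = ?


13 × 27 = 351
351 mod 50 = 1


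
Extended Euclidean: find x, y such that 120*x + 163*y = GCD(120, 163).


Tabular extended Euclidean (each row: r = 120*s + 163*t):
r=120, s=1, t=0
r=163, s=0, t=1
q=0: r=120, s=1, t=0   [120*(1) + 163*(0) = 120]
q=1: r=43, s=-1, t=1   [120*(-1) + 163*(1) = 43]
q=2: r=34, s=3, t=-2   [120*(3) + 163*(-2) = 34]
q=1: r=9, s=-4, t=3   [120*(-4) + 163*(3) = 9]
q=3: r=7, s=15, t=-11   [120*(15) + 163*(-11) = 7]
q=1: r=2, s=-19, t=14   [120*(-19) + 163*(14) = 2]
q=3: r=1, s=72, t=-53   [120*(72) + 163*(-53) = 1]
q=2: r=0, s=-163, t=120   [120*(-163) + 163*(120) = 0]
GCD = 1; from the row with r=1: x=72, y=-53
Check: 120*(72) + 163*(-53) = 8640 - 8639 = 1

GCD = 1, x = 72, y = -53


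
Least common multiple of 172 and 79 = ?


GCD(172, 79) = 1
LCM = 172*79/1 = 13588/1 = 13588

LCM = 13588


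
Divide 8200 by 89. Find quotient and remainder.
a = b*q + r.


8200 = 89 * 92 + 12
Check: 8188 + 12 = 8200

q = 92, r = 12
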